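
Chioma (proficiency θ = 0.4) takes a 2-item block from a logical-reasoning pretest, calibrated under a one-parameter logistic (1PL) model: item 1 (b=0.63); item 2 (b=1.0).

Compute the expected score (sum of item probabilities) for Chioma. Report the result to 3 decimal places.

P(θ) = 1 / (1 + exp(−(θ − b)))
P_1 = 1/(1+e^{0.2300}) = 0.4428
P_2 = 1/(1+e^{0.6000}) = 0.3543
E[score] = 0.4428 + 0.3543 = 0.7971

0.797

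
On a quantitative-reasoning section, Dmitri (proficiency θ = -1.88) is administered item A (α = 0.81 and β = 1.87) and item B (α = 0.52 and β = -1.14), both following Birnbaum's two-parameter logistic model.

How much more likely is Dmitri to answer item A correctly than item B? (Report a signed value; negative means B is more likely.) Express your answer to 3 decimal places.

-0.359

P(θ) = 1 / (1 + exp(−α(θ − β)))
P_A = 0.0458
P_B = 0.4050
P_A − P_B = -0.3592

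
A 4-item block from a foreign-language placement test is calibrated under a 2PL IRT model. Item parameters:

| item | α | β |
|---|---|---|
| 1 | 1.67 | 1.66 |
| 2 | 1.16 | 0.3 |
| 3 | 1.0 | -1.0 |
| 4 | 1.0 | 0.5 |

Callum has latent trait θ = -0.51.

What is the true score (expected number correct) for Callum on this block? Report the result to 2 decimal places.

1.19

P(θ) = 1 / (1 + exp(−α(θ − β)))
P_1 = 1/(1+e^{3.6239}) = 0.0260
P_2 = 1/(1+e^{0.9396}) = 0.2810
P_3 = 1/(1+e^{-0.4900}) = 0.6201
P_4 = 1/(1+e^{1.0100}) = 0.2670
E[score] = 0.0260 + 0.2810 + 0.6201 + 0.2670 = 1.1941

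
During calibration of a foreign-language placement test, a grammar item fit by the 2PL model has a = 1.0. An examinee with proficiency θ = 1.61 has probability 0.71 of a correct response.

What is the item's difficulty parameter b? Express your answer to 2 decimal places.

P(θ) = 1 / (1 + exp(−a(θ − b)))
logit(0.71) = ln(0.71/0.29) = 0.8954
b = θ − logit/(a) = 1.61 − 0.8954/1.0000 = 0.7146

0.71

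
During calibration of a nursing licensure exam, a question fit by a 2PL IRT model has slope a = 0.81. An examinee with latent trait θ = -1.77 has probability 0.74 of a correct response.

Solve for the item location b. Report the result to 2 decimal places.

P(θ) = 1 / (1 + exp(−a(θ − b)))
logit(0.74) = ln(0.74/0.26) = 1.0460
b = θ − logit/(a) = -1.77 − 1.0460/0.8100 = -3.0613

-3.06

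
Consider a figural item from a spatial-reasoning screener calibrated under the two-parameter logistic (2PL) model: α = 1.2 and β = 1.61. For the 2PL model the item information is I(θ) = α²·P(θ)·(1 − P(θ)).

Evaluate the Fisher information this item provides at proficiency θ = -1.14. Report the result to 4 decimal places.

0.0494

P = 1/(1+e^{3.3000}) = 0.0356
P(1−P) = 0.0356 × 0.9644 = 0.0343
I = α² × P(1−P) = 1.2² × 0.0343 = 0.04940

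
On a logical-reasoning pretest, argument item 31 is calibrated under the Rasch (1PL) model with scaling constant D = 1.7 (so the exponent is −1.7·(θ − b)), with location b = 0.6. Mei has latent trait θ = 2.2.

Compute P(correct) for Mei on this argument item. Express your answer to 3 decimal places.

0.938

P(θ) = 1 / (1 + exp(−D·(θ − b)))
Exponent: 1.7 × (2.2 − 0.6) = 2.7200
1/(1 + e^{-2.7200}) = 0.9382
P = 0.9382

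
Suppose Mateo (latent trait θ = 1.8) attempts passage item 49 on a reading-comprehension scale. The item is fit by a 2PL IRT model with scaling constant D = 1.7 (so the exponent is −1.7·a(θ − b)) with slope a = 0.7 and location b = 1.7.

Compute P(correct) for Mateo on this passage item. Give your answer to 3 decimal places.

0.530

P(θ) = 1 / (1 + exp(−D·a(θ − b)))
Exponent: 1.7 × 0.7 × (1.8 − 1.7) = 0.1190
1/(1 + e^{-0.1190}) = 0.5297
P = 0.5297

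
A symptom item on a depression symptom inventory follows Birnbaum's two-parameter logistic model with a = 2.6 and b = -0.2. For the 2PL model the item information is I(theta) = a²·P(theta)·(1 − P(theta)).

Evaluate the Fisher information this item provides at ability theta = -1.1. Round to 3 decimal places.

P = 1/(1+e^{2.3400}) = 0.0879
P(1−P) = 0.0879 × 0.9121 = 0.0801
I = a² × P(1−P) = 2.6² × 0.0801 = 0.54177

0.542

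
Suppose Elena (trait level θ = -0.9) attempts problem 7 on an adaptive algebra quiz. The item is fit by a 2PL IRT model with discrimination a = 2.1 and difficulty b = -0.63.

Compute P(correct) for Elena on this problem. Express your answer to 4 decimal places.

P(θ) = 1 / (1 + exp(−a(θ − b)))
Exponent: 2.1 × (-0.9 − (-0.63)) = -0.5670
1/(1 + e^{0.5670}) = 0.3619

0.3619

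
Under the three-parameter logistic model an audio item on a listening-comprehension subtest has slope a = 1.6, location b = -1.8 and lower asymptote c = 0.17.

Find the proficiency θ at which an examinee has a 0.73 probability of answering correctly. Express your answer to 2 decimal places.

P(θ) = c + (1 − c) · 1 / (1 + exp(−a(θ − b)))
Remove guessing floor: (0.73 − 0.17)/(1 − 0.17) = 0.6747
logit = ln(0.6747/0.3253) = 0.7295
θ = b + logit/(a) = -1.8 + 0.7295/1.6000 = -1.3441

-1.34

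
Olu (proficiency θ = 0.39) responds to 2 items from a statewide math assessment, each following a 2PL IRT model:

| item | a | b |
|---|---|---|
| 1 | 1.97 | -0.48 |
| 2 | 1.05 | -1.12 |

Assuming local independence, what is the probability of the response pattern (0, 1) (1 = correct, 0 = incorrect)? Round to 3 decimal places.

0.127

P(θ) = 1 / (1 + exp(−a(θ − b)))
P_1 = 1/(1+e^{-1.7139}) = 0.8473
P_2 = 1/(1+e^{-1.5855}) = 0.8300
L = (1−P_1) × P_2 = 0.1527 × 0.8300 = 0.12670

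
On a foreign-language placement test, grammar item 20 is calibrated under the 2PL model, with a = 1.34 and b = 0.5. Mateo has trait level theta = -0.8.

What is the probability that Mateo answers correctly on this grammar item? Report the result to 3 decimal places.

0.149

P(theta) = 1 / (1 + exp(−a(theta − b)))
Exponent: 1.34 × (-0.8 − 0.5) = -1.7420
1/(1 + e^{1.7420}) = 0.1491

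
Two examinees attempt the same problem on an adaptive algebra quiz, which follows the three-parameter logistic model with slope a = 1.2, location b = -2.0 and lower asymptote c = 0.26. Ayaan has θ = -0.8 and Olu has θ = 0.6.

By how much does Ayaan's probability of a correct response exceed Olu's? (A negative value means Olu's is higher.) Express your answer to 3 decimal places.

-0.110

P(θ) = c + (1 − c) · 1 / (1 + exp(−a(θ − b)))
P(Ayaan) = 0.8583  [exponent 1.4400]
P(Olu) = 0.9687  [exponent 3.1200]
Difference = 0.8583 − 0.9687 = -0.1104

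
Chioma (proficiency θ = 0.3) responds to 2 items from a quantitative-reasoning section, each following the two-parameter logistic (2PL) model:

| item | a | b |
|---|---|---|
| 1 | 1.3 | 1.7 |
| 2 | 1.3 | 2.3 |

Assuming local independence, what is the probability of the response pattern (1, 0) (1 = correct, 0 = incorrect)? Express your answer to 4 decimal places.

0.1298

P(θ) = 1 / (1 + exp(−a(θ − b)))
P_1 = 1/(1+e^{1.8200}) = 0.1394
P_2 = 1/(1+e^{2.6000}) = 0.0691
L = P_1 × (1−P_2) = 0.1394 × 0.9309 = 0.12979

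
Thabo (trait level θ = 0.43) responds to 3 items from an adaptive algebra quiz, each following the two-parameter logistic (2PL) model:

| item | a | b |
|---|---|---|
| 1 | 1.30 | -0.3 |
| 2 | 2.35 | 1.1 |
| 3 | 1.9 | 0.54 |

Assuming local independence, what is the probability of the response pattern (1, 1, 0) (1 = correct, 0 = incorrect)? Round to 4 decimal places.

P(θ) = 1 / (1 + exp(−a(θ − b)))
P_1 = 1/(1+e^{-0.9490}) = 0.7209
P_2 = 1/(1+e^{1.5745}) = 0.1716
P_3 = 1/(1+e^{0.2090}) = 0.4479
L = P_1 × P_2 × (1−P_3) = 0.7209 × 0.1716 × 0.5521 = 0.06829

0.0683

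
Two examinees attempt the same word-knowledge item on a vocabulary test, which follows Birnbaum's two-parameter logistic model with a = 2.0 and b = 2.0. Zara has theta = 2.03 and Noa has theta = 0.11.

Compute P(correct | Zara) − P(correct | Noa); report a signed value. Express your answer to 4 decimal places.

P(theta) = 1 / (1 + exp(−a(theta − b)))
P(Zara) = 0.5150  [exponent 0.0600]
P(Noa) = 0.0223  [exponent -3.7800]
Difference = 0.5150 − 0.0223 = 0.4927

0.4927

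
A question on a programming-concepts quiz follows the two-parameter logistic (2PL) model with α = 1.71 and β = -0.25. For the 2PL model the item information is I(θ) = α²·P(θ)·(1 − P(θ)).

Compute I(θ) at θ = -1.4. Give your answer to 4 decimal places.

P = 1/(1+e^{1.9665}) = 0.1228
P(1−P) = 0.1228 × 0.8772 = 0.1077
I = α² × P(1−P) = 1.71² × 0.1077 = 0.31491

0.3149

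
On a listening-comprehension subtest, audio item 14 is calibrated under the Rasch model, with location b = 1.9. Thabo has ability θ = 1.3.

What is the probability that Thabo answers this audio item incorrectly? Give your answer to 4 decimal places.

0.6457

P(θ) = 1 / (1 + exp(−(θ − b)))
Exponent: (1.3 − 1.9) = -0.6000
1/(1 + e^{0.6000}) = 0.3543
P = 0.3543
P(incorrect) = 1 − 0.3543 = 0.6457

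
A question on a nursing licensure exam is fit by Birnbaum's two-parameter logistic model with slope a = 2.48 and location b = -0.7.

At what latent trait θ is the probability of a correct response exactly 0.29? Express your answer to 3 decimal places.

P(θ) = 1 / (1 + exp(−a(θ − b)))
logit = ln(0.2900/0.7100) = -0.8954
θ = b + logit/(a) = -0.7 + (-0.8954)/2.4800 = -1.0610

-1.061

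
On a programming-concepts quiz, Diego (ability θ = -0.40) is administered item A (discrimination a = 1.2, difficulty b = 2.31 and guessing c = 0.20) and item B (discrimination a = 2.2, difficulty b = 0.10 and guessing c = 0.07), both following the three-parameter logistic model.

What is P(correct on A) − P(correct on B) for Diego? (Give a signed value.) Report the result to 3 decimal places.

P(θ) = c + (1 − c) · 1 / (1 + exp(−a(θ − b)))
P_A = 0.2298
P_B = 0.3023
P_A − P_B = -0.0725

-0.072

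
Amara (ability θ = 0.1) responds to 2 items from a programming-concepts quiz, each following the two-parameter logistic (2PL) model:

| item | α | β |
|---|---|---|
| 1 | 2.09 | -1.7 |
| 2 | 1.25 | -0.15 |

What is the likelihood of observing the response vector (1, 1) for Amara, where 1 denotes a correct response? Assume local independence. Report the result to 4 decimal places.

0.5644

P(θ) = 1 / (1 + exp(−α(θ − β)))
P_1 = 1/(1+e^{-3.7620}) = 0.9773
P_2 = 1/(1+e^{-0.3125}) = 0.5775
L = P_1 × P_2 = 0.9773 × 0.5775 = 0.56438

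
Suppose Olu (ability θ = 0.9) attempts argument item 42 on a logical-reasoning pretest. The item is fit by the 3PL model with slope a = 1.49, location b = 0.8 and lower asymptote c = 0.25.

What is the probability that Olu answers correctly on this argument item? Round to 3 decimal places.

P(θ) = c + (1 − c) · 1 / (1 + exp(−a(θ − b)))
Exponent: 1.49 × (0.9 − 0.8) = 0.1490
1/(1 + e^{-0.1490}) = 0.5372
P = 0.25 + 0.75 × 0.5372 = 0.6529

0.653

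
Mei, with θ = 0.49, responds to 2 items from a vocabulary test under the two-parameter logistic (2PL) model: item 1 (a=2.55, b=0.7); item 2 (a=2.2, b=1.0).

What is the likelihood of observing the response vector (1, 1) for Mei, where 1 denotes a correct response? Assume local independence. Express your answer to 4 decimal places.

0.0907

P(θ) = 1 / (1 + exp(−a(θ − b)))
P_1 = 1/(1+e^{0.5355}) = 0.3692
P_2 = 1/(1+e^{1.1220}) = 0.2456
L = P_1 × P_2 = 0.3692 × 0.2456 = 0.09070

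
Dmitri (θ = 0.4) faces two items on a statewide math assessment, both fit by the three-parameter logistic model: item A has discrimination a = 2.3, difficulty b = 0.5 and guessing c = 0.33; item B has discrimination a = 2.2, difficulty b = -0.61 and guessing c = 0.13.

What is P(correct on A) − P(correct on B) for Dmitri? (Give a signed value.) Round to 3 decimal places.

-0.288

P(θ) = c + (1 − c) · 1 / (1 + exp(−a(θ − b)))
P_A = 0.6266
P_B = 0.9149
P_A − P_B = -0.2883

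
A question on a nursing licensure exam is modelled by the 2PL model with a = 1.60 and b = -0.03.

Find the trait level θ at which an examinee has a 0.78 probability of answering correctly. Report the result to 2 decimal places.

0.76

P(θ) = 1 / (1 + exp(−a(θ − b)))
logit = ln(0.7800/0.2200) = 1.2657
θ = b + logit/(a) = -0.03 + 1.2657/1.6000 = 0.7610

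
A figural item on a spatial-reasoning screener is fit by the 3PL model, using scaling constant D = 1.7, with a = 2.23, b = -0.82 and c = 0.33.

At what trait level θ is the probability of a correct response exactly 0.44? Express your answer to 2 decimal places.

P(θ) = c + (1 − c) · 1 / (1 + exp(−D·a(θ − b)))
Remove guessing floor: (0.44 − 0.33)/(1 − 0.33) = 0.1642
logit = ln(0.1642/0.8358) = -1.6275
θ = b + logit/(1.7·a) = -0.82 + (-1.6275)/3.7910 = -1.2493

-1.25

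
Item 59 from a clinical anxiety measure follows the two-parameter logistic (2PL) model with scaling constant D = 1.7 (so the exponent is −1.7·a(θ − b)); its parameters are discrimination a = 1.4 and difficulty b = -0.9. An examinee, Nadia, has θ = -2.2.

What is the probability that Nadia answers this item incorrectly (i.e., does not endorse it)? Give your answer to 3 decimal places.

0.957

P(θ) = 1 / (1 + exp(−D·a(θ − b)))
Exponent: 1.7 × 1.4 × (-2.2 − (-0.9)) = -3.0940
1/(1 + e^{3.0940}) = 0.0434
P = 0.0434
P(incorrect) = 1 − 0.0434 = 0.9566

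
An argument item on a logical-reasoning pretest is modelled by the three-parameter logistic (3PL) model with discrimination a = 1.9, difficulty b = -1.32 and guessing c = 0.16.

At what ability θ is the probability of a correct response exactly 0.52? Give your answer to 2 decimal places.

P(θ) = c + (1 − c) · 1 / (1 + exp(−a(θ − b)))
Remove guessing floor: (0.52 − 0.16)/(1 − 0.16) = 0.4286
logit = ln(0.4286/0.5714) = -0.2877
θ = b + logit/(a) = -1.32 + (-0.2877)/1.9000 = -1.4714

-1.47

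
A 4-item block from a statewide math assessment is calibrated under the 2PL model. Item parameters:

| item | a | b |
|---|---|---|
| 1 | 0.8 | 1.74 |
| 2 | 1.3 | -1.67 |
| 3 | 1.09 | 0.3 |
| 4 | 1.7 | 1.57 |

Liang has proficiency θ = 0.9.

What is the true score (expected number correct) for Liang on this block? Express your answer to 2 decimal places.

2.20

P(θ) = 1 / (1 + exp(−a(θ − b)))
P_1 = 1/(1+e^{0.6720}) = 0.3380
P_2 = 1/(1+e^{-3.3410}) = 0.9658
P_3 = 1/(1+e^{-0.6540}) = 0.6579
P_4 = 1/(1+e^{1.1390}) = 0.2425
E[score] = 0.3380 + 0.9658 + 0.6579 + 0.2425 = 2.2043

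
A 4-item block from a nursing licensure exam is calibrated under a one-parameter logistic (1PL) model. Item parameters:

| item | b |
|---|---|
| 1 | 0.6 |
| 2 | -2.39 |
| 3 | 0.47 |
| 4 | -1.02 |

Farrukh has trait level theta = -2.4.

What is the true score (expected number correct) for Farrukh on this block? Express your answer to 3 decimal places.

0.800

P(theta) = 1 / (1 + exp(−(theta − b)))
P_1 = 1/(1+e^{3.0000}) = 0.0474
P_2 = 1/(1+e^{0.0100}) = 0.4975
P_3 = 1/(1+e^{2.8700}) = 0.0537
P_4 = 1/(1+e^{1.3800}) = 0.2010
E[score] = 0.0474 + 0.4975 + 0.0537 + 0.2010 = 0.7996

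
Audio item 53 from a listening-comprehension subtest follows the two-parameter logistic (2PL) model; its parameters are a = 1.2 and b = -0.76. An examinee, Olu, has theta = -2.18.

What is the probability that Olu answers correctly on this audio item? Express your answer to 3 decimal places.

0.154

P(theta) = 1 / (1 + exp(−a(theta − b)))
Exponent: 1.2 × (-2.18 − (-0.76)) = -1.7040
1/(1 + e^{1.7040}) = 0.1539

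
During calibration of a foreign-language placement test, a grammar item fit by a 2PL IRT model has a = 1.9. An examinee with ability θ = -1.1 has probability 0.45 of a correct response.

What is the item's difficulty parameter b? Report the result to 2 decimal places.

P(θ) = 1 / (1 + exp(−a(θ − b)))
logit(0.45) = ln(0.45/0.55) = -0.2007
b = θ − logit/(a) = -1.1 − (-0.2007)/1.9000 = -0.9944

-0.99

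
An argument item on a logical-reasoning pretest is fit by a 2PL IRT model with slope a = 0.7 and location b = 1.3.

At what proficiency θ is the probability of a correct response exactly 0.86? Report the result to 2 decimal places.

3.89

P(θ) = 1 / (1 + exp(−a(θ − b)))
logit = ln(0.8600/0.1400) = 1.8153
θ = b + logit/(a) = 1.3 + 1.8153/0.7000 = 3.8933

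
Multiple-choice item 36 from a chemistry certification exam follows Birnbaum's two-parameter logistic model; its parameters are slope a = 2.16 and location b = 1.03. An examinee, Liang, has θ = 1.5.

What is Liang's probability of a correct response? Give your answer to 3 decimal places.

0.734

P(θ) = 1 / (1 + exp(−a(θ − b)))
Exponent: 2.16 × (1.5 − 1.03) = 1.0152
1/(1 + e^{-1.0152}) = 0.7340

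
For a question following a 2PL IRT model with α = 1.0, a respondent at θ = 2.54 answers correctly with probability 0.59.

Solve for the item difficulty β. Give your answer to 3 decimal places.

2.176

P(θ) = 1 / (1 + exp(−α(θ − β)))
logit(0.59) = ln(0.59/0.41) = 0.3640
β = θ − logit/(α) = 2.54 − 0.3640/1.0000 = 2.1760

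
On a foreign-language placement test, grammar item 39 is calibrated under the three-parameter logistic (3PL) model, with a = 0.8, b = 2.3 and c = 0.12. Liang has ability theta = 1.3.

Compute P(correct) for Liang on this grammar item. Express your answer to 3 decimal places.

0.393

P(theta) = c + (1 − c) · 1 / (1 + exp(−a(theta − b)))
Exponent: 0.8 × (1.3 − 2.3) = -0.8000
1/(1 + e^{0.8000}) = 0.3100
P = 0.12 + 0.88 × 0.3100 = 0.3928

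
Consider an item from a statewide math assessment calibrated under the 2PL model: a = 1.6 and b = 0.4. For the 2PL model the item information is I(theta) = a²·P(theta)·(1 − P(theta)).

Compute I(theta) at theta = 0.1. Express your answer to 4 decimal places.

0.6045

P = 1/(1+e^{0.4800}) = 0.3823
P(1−P) = 0.3823 × 0.6177 = 0.2361
I = a² × P(1−P) = 1.6² × 0.2361 = 0.60451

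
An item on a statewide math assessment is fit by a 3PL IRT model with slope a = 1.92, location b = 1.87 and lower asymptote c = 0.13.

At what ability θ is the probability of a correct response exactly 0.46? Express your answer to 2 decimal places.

P(θ) = c + (1 − c) · 1 / (1 + exp(−a(θ − b)))
Remove guessing floor: (0.46 − 0.13)/(1 − 0.13) = 0.3793
logit = ln(0.3793/0.6207) = -0.4925
θ = b + logit/(a) = 1.87 + (-0.4925)/1.9200 = 1.6135

1.61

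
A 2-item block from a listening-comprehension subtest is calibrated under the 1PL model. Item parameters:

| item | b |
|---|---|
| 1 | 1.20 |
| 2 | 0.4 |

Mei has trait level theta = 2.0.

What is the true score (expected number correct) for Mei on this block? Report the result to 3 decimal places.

1.522

P(theta) = 1 / (1 + exp(−(theta − b)))
P_1 = 1/(1+e^{-0.8000}) = 0.6900
P_2 = 1/(1+e^{-1.6000}) = 0.8320
E[score] = 0.6900 + 0.8320 = 1.5220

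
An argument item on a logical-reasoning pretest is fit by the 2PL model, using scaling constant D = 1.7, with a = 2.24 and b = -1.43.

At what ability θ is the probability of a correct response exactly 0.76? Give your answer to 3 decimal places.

-1.127

P(θ) = 1 / (1 + exp(−D·a(θ − b)))
logit = ln(0.7600/0.2400) = 1.1527
θ = b + logit/(1.7·a) = -1.43 + 1.1527/3.8080 = -1.1273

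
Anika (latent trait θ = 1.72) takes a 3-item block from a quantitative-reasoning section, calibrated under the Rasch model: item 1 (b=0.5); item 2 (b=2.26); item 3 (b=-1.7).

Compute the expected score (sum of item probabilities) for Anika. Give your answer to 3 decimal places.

P(θ) = 1 / (1 + exp(−(θ − b)))
P_1 = 1/(1+e^{-1.2200}) = 0.7721
P_2 = 1/(1+e^{0.5400}) = 0.3682
P_3 = 1/(1+e^{-3.4200}) = 0.9683
E[score] = 0.7721 + 0.3682 + 0.9683 = 2.1086

2.109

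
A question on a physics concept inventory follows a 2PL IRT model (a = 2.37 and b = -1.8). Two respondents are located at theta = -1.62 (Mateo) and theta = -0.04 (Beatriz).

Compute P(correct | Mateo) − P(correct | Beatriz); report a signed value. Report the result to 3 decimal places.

-0.380

P(theta) = 1 / (1 + exp(−a(theta − b)))
P(Mateo) = 0.6051  [exponent 0.4266]
P(Beatriz) = 0.9848  [exponent 4.1712]
Difference = 0.6051 − 0.9848 = -0.3797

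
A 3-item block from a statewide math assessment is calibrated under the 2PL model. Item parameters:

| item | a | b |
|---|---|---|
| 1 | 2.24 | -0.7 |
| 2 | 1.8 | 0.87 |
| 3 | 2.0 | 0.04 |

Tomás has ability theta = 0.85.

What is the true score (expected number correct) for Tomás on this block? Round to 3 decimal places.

2.296

P(theta) = 1 / (1 + exp(−a(theta − b)))
P_1 = 1/(1+e^{-3.4720}) = 0.9699
P_2 = 1/(1+e^{0.0360}) = 0.4910
P_3 = 1/(1+e^{-1.6200}) = 0.8348
E[score] = 0.9699 + 0.4910 + 0.8348 = 2.2957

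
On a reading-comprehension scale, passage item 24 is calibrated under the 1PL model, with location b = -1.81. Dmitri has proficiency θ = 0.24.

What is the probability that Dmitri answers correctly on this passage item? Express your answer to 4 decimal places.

P(θ) = 1 / (1 + exp(−(θ − b)))
Exponent: (0.24 − (-1.81)) = 2.0500
1/(1 + e^{-2.0500}) = 0.8859
P = 0.8859

0.8859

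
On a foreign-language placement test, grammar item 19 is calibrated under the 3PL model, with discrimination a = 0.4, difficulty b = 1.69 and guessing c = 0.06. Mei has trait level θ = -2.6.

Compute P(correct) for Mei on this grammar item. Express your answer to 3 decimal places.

P(θ) = c + (1 − c) · 1 / (1 + exp(−a(θ − b)))
Exponent: 0.4 × (-2.6 − 1.69) = -1.7160
1/(1 + e^{1.7160}) = 0.1524
P = 0.06 + 0.94 × 0.1524 = 0.2032

0.203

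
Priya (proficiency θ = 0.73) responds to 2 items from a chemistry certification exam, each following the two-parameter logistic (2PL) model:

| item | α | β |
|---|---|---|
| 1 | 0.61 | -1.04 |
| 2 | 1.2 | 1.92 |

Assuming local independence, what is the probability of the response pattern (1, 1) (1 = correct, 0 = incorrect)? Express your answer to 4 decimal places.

P(θ) = 1 / (1 + exp(−α(θ − β)))
P_1 = 1/(1+e^{-1.0797}) = 0.7464
P_2 = 1/(1+e^{1.4280}) = 0.1934
L = P_1 × P_2 = 0.7464 × 0.1934 = 0.14437

0.1444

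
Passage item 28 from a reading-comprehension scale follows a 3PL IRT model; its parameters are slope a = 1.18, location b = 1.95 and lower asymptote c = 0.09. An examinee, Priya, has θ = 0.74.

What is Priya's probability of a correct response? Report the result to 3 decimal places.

0.266

P(θ) = c + (1 − c) · 1 / (1 + exp(−a(θ − b)))
Exponent: 1.18 × (0.74 − 1.95) = -1.4278
1/(1 + e^{1.4278}) = 0.1934
P = 0.09 + 0.91 × 0.1934 = 0.2660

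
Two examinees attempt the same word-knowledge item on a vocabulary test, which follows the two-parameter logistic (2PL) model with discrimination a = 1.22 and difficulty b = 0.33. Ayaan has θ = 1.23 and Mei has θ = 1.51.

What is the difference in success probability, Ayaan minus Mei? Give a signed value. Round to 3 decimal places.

P(θ) = 1 / (1 + exp(−a(θ − b)))
P(Ayaan) = 0.7499  [exponent 1.0980]
P(Mei) = 0.8084  [exponent 1.4396]
Difference = 0.7499 − 0.8084 = -0.0585

-0.059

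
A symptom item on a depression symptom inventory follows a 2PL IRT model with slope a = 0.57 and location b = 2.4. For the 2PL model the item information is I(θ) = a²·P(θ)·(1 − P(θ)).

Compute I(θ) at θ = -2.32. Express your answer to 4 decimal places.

P = 1/(1+e^{2.6904}) = 0.0635
P(1−P) = 0.0635 × 0.9365 = 0.0595
I = a² × P(1−P) = 0.57² × 0.0595 = 0.01933

0.0193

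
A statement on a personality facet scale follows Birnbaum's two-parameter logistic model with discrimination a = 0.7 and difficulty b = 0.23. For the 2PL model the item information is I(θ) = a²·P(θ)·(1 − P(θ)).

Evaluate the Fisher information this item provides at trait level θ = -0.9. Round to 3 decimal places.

0.105

P = 1/(1+e^{0.7910}) = 0.3120
P(1−P) = 0.3120 × 0.6880 = 0.2146
I = a² × P(1−P) = 0.7² × 0.2146 = 0.10517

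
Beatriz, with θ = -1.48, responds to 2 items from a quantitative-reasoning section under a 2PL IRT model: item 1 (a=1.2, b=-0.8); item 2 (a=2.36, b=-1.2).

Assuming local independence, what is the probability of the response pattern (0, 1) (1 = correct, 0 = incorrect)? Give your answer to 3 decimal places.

P(θ) = 1 / (1 + exp(−a(θ − b)))
P_1 = 1/(1+e^{0.8160}) = 0.3066
P_2 = 1/(1+e^{0.6608}) = 0.3406
L = (1−P_1) × P_2 = 0.6934 × 0.3406 = 0.23614

0.236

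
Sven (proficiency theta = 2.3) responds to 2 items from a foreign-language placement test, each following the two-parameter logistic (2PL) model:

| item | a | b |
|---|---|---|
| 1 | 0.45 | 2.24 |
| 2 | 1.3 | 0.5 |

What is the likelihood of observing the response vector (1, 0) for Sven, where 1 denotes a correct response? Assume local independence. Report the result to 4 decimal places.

0.0445

P(theta) = 1 / (1 + exp(−a(theta − b)))
P_1 = 1/(1+e^{-0.0270}) = 0.5067
P_2 = 1/(1+e^{-2.3400}) = 0.9121
L = P_1 × (1−P_2) = 0.5067 × 0.0879 = 0.04453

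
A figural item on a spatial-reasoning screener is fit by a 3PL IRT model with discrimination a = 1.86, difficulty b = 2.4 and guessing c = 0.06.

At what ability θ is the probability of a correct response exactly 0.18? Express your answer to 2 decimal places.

P(θ) = c + (1 − c) · 1 / (1 + exp(−a(θ − b)))
Remove guessing floor: (0.18 − 0.06)/(1 − 0.06) = 0.1277
logit = ln(0.1277/0.8723) = -1.9218
θ = b + logit/(a) = 2.4 + (-1.9218)/1.8600 = 1.3668

1.37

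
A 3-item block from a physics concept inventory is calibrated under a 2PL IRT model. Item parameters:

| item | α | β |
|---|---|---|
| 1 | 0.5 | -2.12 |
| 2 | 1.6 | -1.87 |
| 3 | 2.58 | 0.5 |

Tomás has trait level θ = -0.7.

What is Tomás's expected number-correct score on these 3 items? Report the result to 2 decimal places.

1.58

P(θ) = 1 / (1 + exp(−α(θ − β)))
P_1 = 1/(1+e^{-0.7100}) = 0.6704
P_2 = 1/(1+e^{-1.8720}) = 0.8667
P_3 = 1/(1+e^{3.0960}) = 0.0433
E[score] = 0.6704 + 0.8667 + 0.0433 = 1.5804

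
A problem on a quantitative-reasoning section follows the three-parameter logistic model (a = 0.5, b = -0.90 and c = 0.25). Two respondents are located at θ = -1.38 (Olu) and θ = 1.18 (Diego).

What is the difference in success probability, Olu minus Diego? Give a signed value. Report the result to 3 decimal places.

-0.224

P(θ) = c + (1 − c) · 1 / (1 + exp(−a(θ − b)))
P(Olu) = 0.5802  [exponent -0.2400]
P(Diego) = 0.8041  [exponent 1.0400]
Difference = 0.5802 − 0.8041 = -0.2239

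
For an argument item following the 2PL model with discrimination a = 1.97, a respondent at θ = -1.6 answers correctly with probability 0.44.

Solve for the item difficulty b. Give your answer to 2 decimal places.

-1.48

P(θ) = 1 / (1 + exp(−a(θ − b)))
logit(0.44) = ln(0.44/0.56) = -0.2412
b = θ − logit/(a) = -1.6 − (-0.2412)/1.9700 = -1.4776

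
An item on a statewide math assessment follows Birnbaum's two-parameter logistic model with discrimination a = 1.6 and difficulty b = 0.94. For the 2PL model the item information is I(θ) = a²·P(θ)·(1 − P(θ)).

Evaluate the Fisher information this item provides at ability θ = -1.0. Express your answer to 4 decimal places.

P = 1/(1+e^{3.1040}) = 0.0429
P(1−P) = 0.0429 × 0.9571 = 0.0411
I = a² × P(1−P) = 1.6² × 0.0411 = 0.10521

0.1052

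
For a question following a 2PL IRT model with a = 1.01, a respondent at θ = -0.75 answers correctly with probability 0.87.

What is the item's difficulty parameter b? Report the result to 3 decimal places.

-2.632

P(θ) = 1 / (1 + exp(−a(θ − b)))
logit(0.87) = ln(0.87/0.13) = 1.9010
b = θ − logit/(a) = -0.75 − 1.9010/1.0100 = -2.6321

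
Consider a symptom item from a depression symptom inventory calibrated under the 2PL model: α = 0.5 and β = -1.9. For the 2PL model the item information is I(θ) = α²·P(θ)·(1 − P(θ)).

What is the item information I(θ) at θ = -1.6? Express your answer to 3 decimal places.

0.062

P = 1/(1+e^{-0.1500}) = 0.5374
P(1−P) = 0.5374 × 0.4626 = 0.2486
I = α² × P(1−P) = 0.5² × 0.2486 = 0.06215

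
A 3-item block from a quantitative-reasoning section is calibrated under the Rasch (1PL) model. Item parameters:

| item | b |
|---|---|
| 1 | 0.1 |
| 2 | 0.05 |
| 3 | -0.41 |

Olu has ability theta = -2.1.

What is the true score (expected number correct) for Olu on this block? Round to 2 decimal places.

P(theta) = 1 / (1 + exp(−(theta − b)))
P_1 = 1/(1+e^{2.2000}) = 0.0998
P_2 = 1/(1+e^{2.1500}) = 0.1043
P_3 = 1/(1+e^{1.6900}) = 0.1558
E[score] = 0.0998 + 0.1043 + 0.1558 = 0.3599

0.36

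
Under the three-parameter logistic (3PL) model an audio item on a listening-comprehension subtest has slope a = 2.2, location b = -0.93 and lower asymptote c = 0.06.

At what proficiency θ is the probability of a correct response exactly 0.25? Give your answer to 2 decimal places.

P(θ) = c + (1 − c) · 1 / (1 + exp(−a(θ − b)))
Remove guessing floor: (0.25 − 0.06)/(1 − 0.06) = 0.2021
logit = ln(0.2021/0.7979) = -1.3730
θ = b + logit/(a) = -0.93 + (-1.3730)/2.2000 = -1.5541

-1.55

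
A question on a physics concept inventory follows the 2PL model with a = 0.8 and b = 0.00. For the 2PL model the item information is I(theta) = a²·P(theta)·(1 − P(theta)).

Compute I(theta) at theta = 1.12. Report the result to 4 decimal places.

P = 1/(1+e^{-0.8960}) = 0.7101
P(1−P) = 0.7101 × 0.2899 = 0.2058
I = a² × P(1−P) = 0.8² × 0.2058 = 0.13174

0.1317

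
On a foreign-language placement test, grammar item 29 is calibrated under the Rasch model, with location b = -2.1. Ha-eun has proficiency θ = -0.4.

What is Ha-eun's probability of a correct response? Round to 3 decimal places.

0.846

P(θ) = 1 / (1 + exp(−(θ − b)))
Exponent: (-0.4 − (-2.1)) = 1.7000
1/(1 + e^{-1.7000}) = 0.8455
P = 0.8455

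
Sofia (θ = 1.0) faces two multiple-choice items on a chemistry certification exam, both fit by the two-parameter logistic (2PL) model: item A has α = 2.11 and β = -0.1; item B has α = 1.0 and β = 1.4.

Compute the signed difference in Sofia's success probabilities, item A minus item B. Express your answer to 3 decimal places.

P(θ) = 1 / (1 + exp(−α(θ − β)))
P_A = 0.9106
P_B = 0.4013
P_A − P_B = 0.5093

0.509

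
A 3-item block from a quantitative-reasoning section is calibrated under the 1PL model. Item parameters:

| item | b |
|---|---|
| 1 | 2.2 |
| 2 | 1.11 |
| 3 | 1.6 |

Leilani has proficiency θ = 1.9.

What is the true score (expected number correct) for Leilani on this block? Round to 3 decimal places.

1.688

P(θ) = 1 / (1 + exp(−(θ − b)))
P_1 = 1/(1+e^{0.3000}) = 0.4256
P_2 = 1/(1+e^{-0.7900}) = 0.6878
P_3 = 1/(1+e^{-0.3000}) = 0.5744
E[score] = 0.4256 + 0.6878 + 0.5744 = 1.6878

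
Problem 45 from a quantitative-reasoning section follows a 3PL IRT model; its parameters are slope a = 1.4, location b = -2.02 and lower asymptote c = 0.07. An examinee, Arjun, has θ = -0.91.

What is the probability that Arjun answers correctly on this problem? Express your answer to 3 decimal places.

0.838

P(θ) = c + (1 − c) · 1 / (1 + exp(−a(θ − b)))
Exponent: 1.4 × (-0.91 − (-2.02)) = 1.5540
1/(1 + e^{-1.5540}) = 0.8255
P = 0.07 + 0.93 × 0.8255 = 0.8377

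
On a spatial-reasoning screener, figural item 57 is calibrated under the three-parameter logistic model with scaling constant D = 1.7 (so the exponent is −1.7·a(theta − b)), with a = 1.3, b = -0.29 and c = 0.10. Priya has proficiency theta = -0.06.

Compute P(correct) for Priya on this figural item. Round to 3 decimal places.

0.662

P(theta) = c + (1 − c) · 1 / (1 + exp(−D·a(theta − b)))
Exponent: 1.7 × 1.3 × (-0.06 − (-0.29)) = 0.5083
1/(1 + e^{-0.5083}) = 0.6244
P = 0.10 + 0.90 × 0.6244 = 0.6620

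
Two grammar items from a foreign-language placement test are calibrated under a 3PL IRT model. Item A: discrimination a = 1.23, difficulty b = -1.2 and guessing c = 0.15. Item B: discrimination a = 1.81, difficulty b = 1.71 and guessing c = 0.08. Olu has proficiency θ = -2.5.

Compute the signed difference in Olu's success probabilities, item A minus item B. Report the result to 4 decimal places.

0.2125

P(θ) = c + (1 − c) · 1 / (1 + exp(−a(θ − b)))
P_A = 0.2929
P_B = 0.0805
P_A − P_B = 0.2125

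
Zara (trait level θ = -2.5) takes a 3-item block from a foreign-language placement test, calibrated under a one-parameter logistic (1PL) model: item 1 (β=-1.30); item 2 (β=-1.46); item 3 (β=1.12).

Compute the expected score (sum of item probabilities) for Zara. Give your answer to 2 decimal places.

0.52

P(θ) = 1 / (1 + exp(−(θ − β)))
P_1 = 1/(1+e^{1.2000}) = 0.2315
P_2 = 1/(1+e^{1.0400}) = 0.2611
P_3 = 1/(1+e^{3.6200}) = 0.0261
E[score] = 0.2315 + 0.2611 + 0.0261 = 0.5187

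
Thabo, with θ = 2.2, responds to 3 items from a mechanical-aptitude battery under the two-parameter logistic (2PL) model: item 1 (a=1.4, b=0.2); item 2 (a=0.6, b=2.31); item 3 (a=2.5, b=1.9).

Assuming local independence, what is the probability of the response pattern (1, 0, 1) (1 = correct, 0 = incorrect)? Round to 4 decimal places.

P(θ) = 1 / (1 + exp(−a(θ − b)))
P_1 = 1/(1+e^{-2.8000}) = 0.9427
P_2 = 1/(1+e^{0.0660}) = 0.4835
P_3 = 1/(1+e^{-0.7500}) = 0.6792
L = P_1 × (1−P_2) × P_3 = 0.9427 × 0.5165 × 0.6792 = 0.33068

0.3307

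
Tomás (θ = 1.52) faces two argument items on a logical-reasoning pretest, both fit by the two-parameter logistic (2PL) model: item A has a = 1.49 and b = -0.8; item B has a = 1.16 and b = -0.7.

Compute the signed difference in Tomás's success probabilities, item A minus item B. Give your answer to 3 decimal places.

P(θ) = 1 / (1 + exp(−a(θ − b)))
P_A = 0.9694
P_B = 0.9292
P_A − P_B = 0.0402

0.040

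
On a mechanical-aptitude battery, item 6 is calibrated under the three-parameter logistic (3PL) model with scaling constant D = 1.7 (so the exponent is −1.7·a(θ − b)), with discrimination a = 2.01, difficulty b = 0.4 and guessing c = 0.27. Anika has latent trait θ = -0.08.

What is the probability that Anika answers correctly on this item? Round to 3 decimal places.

P(θ) = c + (1 − c) · 1 / (1 + exp(−D·a(θ − b)))
Exponent: 1.7 × 2.01 × (-0.08 − 0.4) = -1.6402
1/(1 + e^{1.6402}) = 0.1624
P = 0.27 + 0.73 × 0.1624 = 0.3886

0.389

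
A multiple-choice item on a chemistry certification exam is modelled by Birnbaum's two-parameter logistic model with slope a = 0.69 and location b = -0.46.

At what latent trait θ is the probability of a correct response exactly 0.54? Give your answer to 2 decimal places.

P(θ) = 1 / (1 + exp(−a(θ − b)))
logit = ln(0.5400/0.4600) = 0.1603
θ = b + logit/(a) = -0.46 + 0.1603/0.6900 = -0.2276

-0.23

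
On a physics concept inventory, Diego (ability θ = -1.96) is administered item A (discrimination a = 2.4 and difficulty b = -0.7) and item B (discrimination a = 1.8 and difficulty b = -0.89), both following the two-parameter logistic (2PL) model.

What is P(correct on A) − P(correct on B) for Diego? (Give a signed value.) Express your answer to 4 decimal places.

-0.0808

P(θ) = 1 / (1 + exp(−a(θ − b)))
P_A = 0.0464
P_B = 0.1272
P_A − P_B = -0.0808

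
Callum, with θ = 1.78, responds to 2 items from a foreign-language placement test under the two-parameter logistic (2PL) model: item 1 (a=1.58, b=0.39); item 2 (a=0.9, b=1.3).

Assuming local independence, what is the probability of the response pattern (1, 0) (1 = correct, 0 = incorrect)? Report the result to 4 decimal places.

0.3542

P(θ) = 1 / (1 + exp(−a(θ − b)))
P_1 = 1/(1+e^{-2.1962}) = 0.8999
P_2 = 1/(1+e^{-0.4320}) = 0.6064
L = P_1 × (1−P_2) = 0.8999 × 0.3936 = 0.35425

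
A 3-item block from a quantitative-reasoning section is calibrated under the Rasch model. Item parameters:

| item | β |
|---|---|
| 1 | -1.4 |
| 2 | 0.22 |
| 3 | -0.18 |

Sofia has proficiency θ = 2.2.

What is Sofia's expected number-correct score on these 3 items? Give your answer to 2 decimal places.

P(θ) = 1 / (1 + exp(−(θ − β)))
P_1 = 1/(1+e^{-3.6000}) = 0.9734
P_2 = 1/(1+e^{-1.9800}) = 0.8787
P_3 = 1/(1+e^{-2.3800}) = 0.9153
E[score] = 0.9734 + 0.8787 + 0.9153 = 2.7674

2.77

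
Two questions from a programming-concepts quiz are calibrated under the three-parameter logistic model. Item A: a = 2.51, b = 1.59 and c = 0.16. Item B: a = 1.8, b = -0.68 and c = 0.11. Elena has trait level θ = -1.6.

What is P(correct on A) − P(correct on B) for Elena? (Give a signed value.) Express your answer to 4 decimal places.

-0.0924

P(θ) = c + (1 − c) · 1 / (1 + exp(−a(θ − b)))
P_A = 0.1603
P_B = 0.2527
P_A − P_B = -0.0924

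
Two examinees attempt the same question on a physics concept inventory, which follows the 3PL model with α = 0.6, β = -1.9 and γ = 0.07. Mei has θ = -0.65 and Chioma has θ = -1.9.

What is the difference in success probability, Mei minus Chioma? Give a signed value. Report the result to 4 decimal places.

0.1666

P(θ) = γ + (1 − γ) · 1 / (1 + exp(−α(θ − β)))
P(Mei) = 0.7016  [exponent 0.7500]
P(Chioma) = 0.5350  [exponent 0.0000]
Difference = 0.7016 − 0.5350 = 0.1666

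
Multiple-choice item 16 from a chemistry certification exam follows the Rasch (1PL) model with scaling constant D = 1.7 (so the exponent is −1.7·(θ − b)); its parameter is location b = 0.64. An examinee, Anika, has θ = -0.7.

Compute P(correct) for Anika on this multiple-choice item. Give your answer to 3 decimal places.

P(θ) = 1 / (1 + exp(−D·(θ − b)))
Exponent: 1.7 × (-0.7 − 0.64) = -2.2780
1/(1 + e^{2.2780}) = 0.0930
P = 0.0930

0.093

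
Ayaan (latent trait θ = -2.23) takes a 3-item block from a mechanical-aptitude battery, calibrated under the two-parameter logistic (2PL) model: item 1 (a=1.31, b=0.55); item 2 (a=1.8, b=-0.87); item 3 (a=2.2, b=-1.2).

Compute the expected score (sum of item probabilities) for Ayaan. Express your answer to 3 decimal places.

0.199

P(θ) = 1 / (1 + exp(−a(θ − b)))
P_1 = 1/(1+e^{3.6418}) = 0.0255
P_2 = 1/(1+e^{2.4480}) = 0.0796
P_3 = 1/(1+e^{2.2660}) = 0.0940
E[score] = 0.0255 + 0.0796 + 0.0940 = 0.1991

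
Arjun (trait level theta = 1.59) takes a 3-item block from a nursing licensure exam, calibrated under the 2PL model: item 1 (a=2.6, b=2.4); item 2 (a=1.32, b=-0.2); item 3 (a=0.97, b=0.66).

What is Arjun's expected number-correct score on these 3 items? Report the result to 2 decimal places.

P(theta) = 1 / (1 + exp(−a(theta − b)))
P_1 = 1/(1+e^{2.1060}) = 0.1085
P_2 = 1/(1+e^{-2.3628}) = 0.9139
P_3 = 1/(1+e^{-0.9021}) = 0.7114
E[score] = 0.1085 + 0.9139 + 0.7114 = 1.7338

1.73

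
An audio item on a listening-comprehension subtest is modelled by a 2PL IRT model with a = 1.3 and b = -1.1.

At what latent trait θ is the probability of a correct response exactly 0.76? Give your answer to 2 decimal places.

-0.21

P(θ) = 1 / (1 + exp(−a(θ − b)))
logit = ln(0.7600/0.2400) = 1.1527
θ = b + logit/(a) = -1.1 + 1.1527/1.3000 = -0.2133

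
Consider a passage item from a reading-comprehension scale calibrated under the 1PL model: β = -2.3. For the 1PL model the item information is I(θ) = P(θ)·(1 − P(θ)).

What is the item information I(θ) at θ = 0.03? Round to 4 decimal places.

P = 1/(1+e^{-2.3300}) = 0.9113
P(1−P) = 0.9113 × 0.0887 = 0.0808
I = P(1−P) = 0.08081

0.0808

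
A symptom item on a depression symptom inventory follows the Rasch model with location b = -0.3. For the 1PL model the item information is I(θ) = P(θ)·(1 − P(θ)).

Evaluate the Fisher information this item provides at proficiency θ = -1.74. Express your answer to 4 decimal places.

P = 1/(1+e^{1.4400}) = 0.1915
P(1−P) = 0.1915 × 0.8085 = 0.1549
I = P(1−P) = 0.15486

0.1549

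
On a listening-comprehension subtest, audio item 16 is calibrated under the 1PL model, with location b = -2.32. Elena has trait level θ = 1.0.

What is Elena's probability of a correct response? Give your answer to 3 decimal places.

P(θ) = 1 / (1 + exp(−(θ − b)))
Exponent: (1.0 − (-2.32)) = 3.3200
1/(1 + e^{-3.3200}) = 0.9651
P = 0.9651

0.965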